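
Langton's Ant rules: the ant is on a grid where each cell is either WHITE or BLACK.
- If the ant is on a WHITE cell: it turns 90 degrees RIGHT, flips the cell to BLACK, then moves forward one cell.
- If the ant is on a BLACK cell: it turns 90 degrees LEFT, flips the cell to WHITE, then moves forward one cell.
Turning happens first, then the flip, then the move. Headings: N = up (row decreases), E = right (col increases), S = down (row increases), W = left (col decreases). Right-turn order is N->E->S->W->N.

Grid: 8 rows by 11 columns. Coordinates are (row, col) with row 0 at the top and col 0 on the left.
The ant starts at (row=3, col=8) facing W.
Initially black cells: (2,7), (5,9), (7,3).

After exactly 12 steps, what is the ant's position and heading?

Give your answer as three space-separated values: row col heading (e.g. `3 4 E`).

Answer: 5 10 E

Derivation:
Step 1: on WHITE (3,8): turn R to N, flip to black, move to (2,8). |black|=4
Step 2: on WHITE (2,8): turn R to E, flip to black, move to (2,9). |black|=5
Step 3: on WHITE (2,9): turn R to S, flip to black, move to (3,9). |black|=6
Step 4: on WHITE (3,9): turn R to W, flip to black, move to (3,8). |black|=7
Step 5: on BLACK (3,8): turn L to S, flip to white, move to (4,8). |black|=6
Step 6: on WHITE (4,8): turn R to W, flip to black, move to (4,7). |black|=7
Step 7: on WHITE (4,7): turn R to N, flip to black, move to (3,7). |black|=8
Step 8: on WHITE (3,7): turn R to E, flip to black, move to (3,8). |black|=9
Step 9: on WHITE (3,8): turn R to S, flip to black, move to (4,8). |black|=10
Step 10: on BLACK (4,8): turn L to E, flip to white, move to (4,9). |black|=9
Step 11: on WHITE (4,9): turn R to S, flip to black, move to (5,9). |black|=10
Step 12: on BLACK (5,9): turn L to E, flip to white, move to (5,10). |black|=9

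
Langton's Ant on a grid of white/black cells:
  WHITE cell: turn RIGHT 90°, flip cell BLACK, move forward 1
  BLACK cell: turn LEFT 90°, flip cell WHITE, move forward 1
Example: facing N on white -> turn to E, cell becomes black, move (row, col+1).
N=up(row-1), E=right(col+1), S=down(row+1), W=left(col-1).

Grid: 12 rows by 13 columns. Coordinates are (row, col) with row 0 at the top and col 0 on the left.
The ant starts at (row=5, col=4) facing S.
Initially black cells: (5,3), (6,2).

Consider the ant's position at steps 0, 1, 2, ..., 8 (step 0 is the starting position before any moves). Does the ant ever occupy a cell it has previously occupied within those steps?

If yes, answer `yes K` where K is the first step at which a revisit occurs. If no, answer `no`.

Answer: yes 7

Derivation:
Step 1: on WHITE (5,4): turn R to W, flip to black, move to (5,3). |black|=3 — new cell
Step 2: on BLACK (5,3): turn L to S, flip to white, move to (6,3). |black|=2 — new cell
Step 3: on WHITE (6,3): turn R to W, flip to black, move to (6,2). |black|=3 — new cell
Step 4: on BLACK (6,2): turn L to S, flip to white, move to (7,2). |black|=2 — new cell
Step 5: on WHITE (7,2): turn R to W, flip to black, move to (7,1). |black|=3 — new cell
Step 6: on WHITE (7,1): turn R to N, flip to black, move to (6,1). |black|=4 — new cell
Step 7: on WHITE (6,1): turn R to E, flip to black, move to (6,2). |black|=5 — REVISIT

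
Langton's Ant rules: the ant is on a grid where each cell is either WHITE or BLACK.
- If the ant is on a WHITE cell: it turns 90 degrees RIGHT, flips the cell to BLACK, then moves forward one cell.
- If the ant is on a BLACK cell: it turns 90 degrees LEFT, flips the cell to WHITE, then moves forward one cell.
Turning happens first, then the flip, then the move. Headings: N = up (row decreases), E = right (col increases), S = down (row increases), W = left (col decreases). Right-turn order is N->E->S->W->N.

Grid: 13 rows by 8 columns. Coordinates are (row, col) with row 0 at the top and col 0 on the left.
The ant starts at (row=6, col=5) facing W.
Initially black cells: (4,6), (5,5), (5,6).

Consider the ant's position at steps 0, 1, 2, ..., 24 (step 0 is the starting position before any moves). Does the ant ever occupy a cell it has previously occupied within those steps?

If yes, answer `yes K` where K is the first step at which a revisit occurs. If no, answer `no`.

Step 1: on WHITE (6,5): turn R to N, flip to black, move to (5,5). |black|=4 — new cell
Step 2: on BLACK (5,5): turn L to W, flip to white, move to (5,4). |black|=3 — new cell
Step 3: on WHITE (5,4): turn R to N, flip to black, move to (4,4). |black|=4 — new cell
Step 4: on WHITE (4,4): turn R to E, flip to black, move to (4,5). |black|=5 — new cell
Step 5: on WHITE (4,5): turn R to S, flip to black, move to (5,5). |black|=6 — REVISIT

Answer: yes 5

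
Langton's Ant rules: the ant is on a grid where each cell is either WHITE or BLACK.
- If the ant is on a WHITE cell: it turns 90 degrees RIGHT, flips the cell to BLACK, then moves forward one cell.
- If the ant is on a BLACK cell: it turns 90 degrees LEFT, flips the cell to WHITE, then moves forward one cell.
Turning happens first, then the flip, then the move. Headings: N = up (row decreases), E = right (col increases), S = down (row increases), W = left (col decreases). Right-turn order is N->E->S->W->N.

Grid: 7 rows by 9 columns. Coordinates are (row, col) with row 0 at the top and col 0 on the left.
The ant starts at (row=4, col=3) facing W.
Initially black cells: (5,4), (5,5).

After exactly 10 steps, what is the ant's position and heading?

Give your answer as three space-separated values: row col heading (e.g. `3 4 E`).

Step 1: on WHITE (4,3): turn R to N, flip to black, move to (3,3). |black|=3
Step 2: on WHITE (3,3): turn R to E, flip to black, move to (3,4). |black|=4
Step 3: on WHITE (3,4): turn R to S, flip to black, move to (4,4). |black|=5
Step 4: on WHITE (4,4): turn R to W, flip to black, move to (4,3). |black|=6
Step 5: on BLACK (4,3): turn L to S, flip to white, move to (5,3). |black|=5
Step 6: on WHITE (5,3): turn R to W, flip to black, move to (5,2). |black|=6
Step 7: on WHITE (5,2): turn R to N, flip to black, move to (4,2). |black|=7
Step 8: on WHITE (4,2): turn R to E, flip to black, move to (4,3). |black|=8
Step 9: on WHITE (4,3): turn R to S, flip to black, move to (5,3). |black|=9
Step 10: on BLACK (5,3): turn L to E, flip to white, move to (5,4). |black|=8

Answer: 5 4 E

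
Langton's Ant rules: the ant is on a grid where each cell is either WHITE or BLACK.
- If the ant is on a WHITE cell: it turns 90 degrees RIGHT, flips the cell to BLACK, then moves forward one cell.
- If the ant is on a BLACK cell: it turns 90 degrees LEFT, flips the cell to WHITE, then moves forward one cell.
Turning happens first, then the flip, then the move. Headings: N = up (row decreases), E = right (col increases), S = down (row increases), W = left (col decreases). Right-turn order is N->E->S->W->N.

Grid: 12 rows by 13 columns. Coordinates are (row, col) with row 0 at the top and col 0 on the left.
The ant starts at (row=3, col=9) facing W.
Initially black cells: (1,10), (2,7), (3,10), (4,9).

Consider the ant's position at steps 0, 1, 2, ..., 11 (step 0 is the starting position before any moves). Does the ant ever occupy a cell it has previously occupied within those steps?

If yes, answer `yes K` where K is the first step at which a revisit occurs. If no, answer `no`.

Step 1: on WHITE (3,9): turn R to N, flip to black, move to (2,9). |black|=5 — new cell
Step 2: on WHITE (2,9): turn R to E, flip to black, move to (2,10). |black|=6 — new cell
Step 3: on WHITE (2,10): turn R to S, flip to black, move to (3,10). |black|=7 — new cell
Step 4: on BLACK (3,10): turn L to E, flip to white, move to (3,11). |black|=6 — new cell
Step 5: on WHITE (3,11): turn R to S, flip to black, move to (4,11). |black|=7 — new cell
Step 6: on WHITE (4,11): turn R to W, flip to black, move to (4,10). |black|=8 — new cell
Step 7: on WHITE (4,10): turn R to N, flip to black, move to (3,10). |black|=9 — REVISIT

Answer: yes 7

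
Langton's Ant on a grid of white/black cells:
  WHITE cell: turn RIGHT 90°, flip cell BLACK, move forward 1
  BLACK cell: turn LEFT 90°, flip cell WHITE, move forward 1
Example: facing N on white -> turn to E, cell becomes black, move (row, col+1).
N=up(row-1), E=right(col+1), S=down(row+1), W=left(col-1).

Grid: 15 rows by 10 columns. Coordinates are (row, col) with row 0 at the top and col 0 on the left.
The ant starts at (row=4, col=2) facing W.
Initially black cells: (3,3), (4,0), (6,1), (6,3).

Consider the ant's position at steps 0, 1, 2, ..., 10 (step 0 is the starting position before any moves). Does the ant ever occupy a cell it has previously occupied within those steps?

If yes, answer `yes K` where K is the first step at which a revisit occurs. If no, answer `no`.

Answer: yes 6

Derivation:
Step 1: on WHITE (4,2): turn R to N, flip to black, move to (3,2). |black|=5 — new cell
Step 2: on WHITE (3,2): turn R to E, flip to black, move to (3,3). |black|=6 — new cell
Step 3: on BLACK (3,3): turn L to N, flip to white, move to (2,3). |black|=5 — new cell
Step 4: on WHITE (2,3): turn R to E, flip to black, move to (2,4). |black|=6 — new cell
Step 5: on WHITE (2,4): turn R to S, flip to black, move to (3,4). |black|=7 — new cell
Step 6: on WHITE (3,4): turn R to W, flip to black, move to (3,3). |black|=8 — REVISIT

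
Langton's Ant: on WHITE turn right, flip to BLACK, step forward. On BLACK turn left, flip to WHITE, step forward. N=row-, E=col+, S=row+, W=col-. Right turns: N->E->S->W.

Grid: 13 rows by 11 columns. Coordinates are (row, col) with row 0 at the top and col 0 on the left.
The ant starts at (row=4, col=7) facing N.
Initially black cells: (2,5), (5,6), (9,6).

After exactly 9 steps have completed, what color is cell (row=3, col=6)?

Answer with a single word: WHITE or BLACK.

Step 1: on WHITE (4,7): turn R to E, flip to black, move to (4,8). |black|=4
Step 2: on WHITE (4,8): turn R to S, flip to black, move to (5,8). |black|=5
Step 3: on WHITE (5,8): turn R to W, flip to black, move to (5,7). |black|=6
Step 4: on WHITE (5,7): turn R to N, flip to black, move to (4,7). |black|=7
Step 5: on BLACK (4,7): turn L to W, flip to white, move to (4,6). |black|=6
Step 6: on WHITE (4,6): turn R to N, flip to black, move to (3,6). |black|=7
Step 7: on WHITE (3,6): turn R to E, flip to black, move to (3,7). |black|=8
Step 8: on WHITE (3,7): turn R to S, flip to black, move to (4,7). |black|=9
Step 9: on WHITE (4,7): turn R to W, flip to black, move to (4,6). |black|=10

Answer: BLACK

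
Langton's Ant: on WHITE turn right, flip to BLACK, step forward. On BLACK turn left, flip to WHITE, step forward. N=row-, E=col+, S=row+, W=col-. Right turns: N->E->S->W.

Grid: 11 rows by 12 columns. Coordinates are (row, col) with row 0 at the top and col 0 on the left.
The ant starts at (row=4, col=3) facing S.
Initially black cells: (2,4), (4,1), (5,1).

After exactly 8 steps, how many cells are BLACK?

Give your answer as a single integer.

Answer: 9

Derivation:
Step 1: on WHITE (4,3): turn R to W, flip to black, move to (4,2). |black|=4
Step 2: on WHITE (4,2): turn R to N, flip to black, move to (3,2). |black|=5
Step 3: on WHITE (3,2): turn R to E, flip to black, move to (3,3). |black|=6
Step 4: on WHITE (3,3): turn R to S, flip to black, move to (4,3). |black|=7
Step 5: on BLACK (4,3): turn L to E, flip to white, move to (4,4). |black|=6
Step 6: on WHITE (4,4): turn R to S, flip to black, move to (5,4). |black|=7
Step 7: on WHITE (5,4): turn R to W, flip to black, move to (5,3). |black|=8
Step 8: on WHITE (5,3): turn R to N, flip to black, move to (4,3). |black|=9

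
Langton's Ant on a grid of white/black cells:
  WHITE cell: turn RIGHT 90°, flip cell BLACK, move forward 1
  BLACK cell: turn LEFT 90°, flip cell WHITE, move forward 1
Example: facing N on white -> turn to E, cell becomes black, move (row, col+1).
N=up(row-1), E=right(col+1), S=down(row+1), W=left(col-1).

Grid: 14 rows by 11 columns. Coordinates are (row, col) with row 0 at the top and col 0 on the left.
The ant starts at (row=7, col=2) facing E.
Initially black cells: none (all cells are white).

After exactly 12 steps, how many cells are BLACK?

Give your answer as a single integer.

Answer: 8

Derivation:
Step 1: on WHITE (7,2): turn R to S, flip to black, move to (8,2). |black|=1
Step 2: on WHITE (8,2): turn R to W, flip to black, move to (8,1). |black|=2
Step 3: on WHITE (8,1): turn R to N, flip to black, move to (7,1). |black|=3
Step 4: on WHITE (7,1): turn R to E, flip to black, move to (7,2). |black|=4
Step 5: on BLACK (7,2): turn L to N, flip to white, move to (6,2). |black|=3
Step 6: on WHITE (6,2): turn R to E, flip to black, move to (6,3). |black|=4
Step 7: on WHITE (6,3): turn R to S, flip to black, move to (7,3). |black|=5
Step 8: on WHITE (7,3): turn R to W, flip to black, move to (7,2). |black|=6
Step 9: on WHITE (7,2): turn R to N, flip to black, move to (6,2). |black|=7
Step 10: on BLACK (6,2): turn L to W, flip to white, move to (6,1). |black|=6
Step 11: on WHITE (6,1): turn R to N, flip to black, move to (5,1). |black|=7
Step 12: on WHITE (5,1): turn R to E, flip to black, move to (5,2). |black|=8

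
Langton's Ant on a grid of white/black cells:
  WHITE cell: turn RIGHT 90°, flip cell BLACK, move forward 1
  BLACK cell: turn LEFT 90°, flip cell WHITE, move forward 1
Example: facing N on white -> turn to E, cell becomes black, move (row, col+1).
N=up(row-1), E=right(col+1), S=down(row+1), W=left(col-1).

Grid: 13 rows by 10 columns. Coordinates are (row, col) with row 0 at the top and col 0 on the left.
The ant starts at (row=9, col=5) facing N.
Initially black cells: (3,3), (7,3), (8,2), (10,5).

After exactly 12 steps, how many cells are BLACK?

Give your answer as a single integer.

Answer: 12

Derivation:
Step 1: on WHITE (9,5): turn R to E, flip to black, move to (9,6). |black|=5
Step 2: on WHITE (9,6): turn R to S, flip to black, move to (10,6). |black|=6
Step 3: on WHITE (10,6): turn R to W, flip to black, move to (10,5). |black|=7
Step 4: on BLACK (10,5): turn L to S, flip to white, move to (11,5). |black|=6
Step 5: on WHITE (11,5): turn R to W, flip to black, move to (11,4). |black|=7
Step 6: on WHITE (11,4): turn R to N, flip to black, move to (10,4). |black|=8
Step 7: on WHITE (10,4): turn R to E, flip to black, move to (10,5). |black|=9
Step 8: on WHITE (10,5): turn R to S, flip to black, move to (11,5). |black|=10
Step 9: on BLACK (11,5): turn L to E, flip to white, move to (11,6). |black|=9
Step 10: on WHITE (11,6): turn R to S, flip to black, move to (12,6). |black|=10
Step 11: on WHITE (12,6): turn R to W, flip to black, move to (12,5). |black|=11
Step 12: on WHITE (12,5): turn R to N, flip to black, move to (11,5). |black|=12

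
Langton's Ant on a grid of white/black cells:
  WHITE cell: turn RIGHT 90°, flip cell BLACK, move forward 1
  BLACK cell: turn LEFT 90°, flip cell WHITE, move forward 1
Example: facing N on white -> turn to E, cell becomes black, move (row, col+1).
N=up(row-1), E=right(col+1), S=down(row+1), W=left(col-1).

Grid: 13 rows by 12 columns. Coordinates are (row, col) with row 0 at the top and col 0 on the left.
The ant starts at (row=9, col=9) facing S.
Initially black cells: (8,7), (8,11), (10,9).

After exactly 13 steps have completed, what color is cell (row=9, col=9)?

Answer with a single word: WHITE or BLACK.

Answer: WHITE

Derivation:
Step 1: on WHITE (9,9): turn R to W, flip to black, move to (9,8). |black|=4
Step 2: on WHITE (9,8): turn R to N, flip to black, move to (8,8). |black|=5
Step 3: on WHITE (8,8): turn R to E, flip to black, move to (8,9). |black|=6
Step 4: on WHITE (8,9): turn R to S, flip to black, move to (9,9). |black|=7
Step 5: on BLACK (9,9): turn L to E, flip to white, move to (9,10). |black|=6
Step 6: on WHITE (9,10): turn R to S, flip to black, move to (10,10). |black|=7
Step 7: on WHITE (10,10): turn R to W, flip to black, move to (10,9). |black|=8
Step 8: on BLACK (10,9): turn L to S, flip to white, move to (11,9). |black|=7
Step 9: on WHITE (11,9): turn R to W, flip to black, move to (11,8). |black|=8
Step 10: on WHITE (11,8): turn R to N, flip to black, move to (10,8). |black|=9
Step 11: on WHITE (10,8): turn R to E, flip to black, move to (10,9). |black|=10
Step 12: on WHITE (10,9): turn R to S, flip to black, move to (11,9). |black|=11
Step 13: on BLACK (11,9): turn L to E, flip to white, move to (11,10). |black|=10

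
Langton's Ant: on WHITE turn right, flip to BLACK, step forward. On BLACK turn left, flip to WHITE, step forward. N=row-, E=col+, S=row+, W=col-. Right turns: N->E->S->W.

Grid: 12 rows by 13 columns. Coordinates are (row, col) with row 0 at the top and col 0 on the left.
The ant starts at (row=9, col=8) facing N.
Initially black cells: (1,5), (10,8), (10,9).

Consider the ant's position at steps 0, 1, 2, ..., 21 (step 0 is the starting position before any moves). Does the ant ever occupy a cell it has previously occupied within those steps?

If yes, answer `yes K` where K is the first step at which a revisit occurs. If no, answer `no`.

Answer: yes 6

Derivation:
Step 1: on WHITE (9,8): turn R to E, flip to black, move to (9,9). |black|=4 — new cell
Step 2: on WHITE (9,9): turn R to S, flip to black, move to (10,9). |black|=5 — new cell
Step 3: on BLACK (10,9): turn L to E, flip to white, move to (10,10). |black|=4 — new cell
Step 4: on WHITE (10,10): turn R to S, flip to black, move to (11,10). |black|=5 — new cell
Step 5: on WHITE (11,10): turn R to W, flip to black, move to (11,9). |black|=6 — new cell
Step 6: on WHITE (11,9): turn R to N, flip to black, move to (10,9). |black|=7 — REVISIT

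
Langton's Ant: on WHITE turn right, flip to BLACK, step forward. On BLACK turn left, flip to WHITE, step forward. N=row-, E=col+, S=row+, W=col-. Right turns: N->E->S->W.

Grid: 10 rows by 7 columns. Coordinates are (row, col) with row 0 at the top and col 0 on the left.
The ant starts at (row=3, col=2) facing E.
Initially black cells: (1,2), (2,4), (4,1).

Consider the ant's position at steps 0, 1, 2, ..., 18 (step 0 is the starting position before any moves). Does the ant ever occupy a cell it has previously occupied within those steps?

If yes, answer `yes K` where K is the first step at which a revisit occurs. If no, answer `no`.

Answer: yes 6

Derivation:
Step 1: on WHITE (3,2): turn R to S, flip to black, move to (4,2). |black|=4 — new cell
Step 2: on WHITE (4,2): turn R to W, flip to black, move to (4,1). |black|=5 — new cell
Step 3: on BLACK (4,1): turn L to S, flip to white, move to (5,1). |black|=4 — new cell
Step 4: on WHITE (5,1): turn R to W, flip to black, move to (5,0). |black|=5 — new cell
Step 5: on WHITE (5,0): turn R to N, flip to black, move to (4,0). |black|=6 — new cell
Step 6: on WHITE (4,0): turn R to E, flip to black, move to (4,1). |black|=7 — REVISIT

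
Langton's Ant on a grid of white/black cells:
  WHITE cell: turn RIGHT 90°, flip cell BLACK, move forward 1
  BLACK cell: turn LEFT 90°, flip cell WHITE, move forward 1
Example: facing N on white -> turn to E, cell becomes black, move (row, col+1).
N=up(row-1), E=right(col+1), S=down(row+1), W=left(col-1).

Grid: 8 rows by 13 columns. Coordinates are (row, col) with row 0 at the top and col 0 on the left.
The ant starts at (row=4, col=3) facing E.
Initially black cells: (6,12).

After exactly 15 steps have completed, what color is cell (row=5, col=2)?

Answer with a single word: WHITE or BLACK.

Step 1: on WHITE (4,3): turn R to S, flip to black, move to (5,3). |black|=2
Step 2: on WHITE (5,3): turn R to W, flip to black, move to (5,2). |black|=3
Step 3: on WHITE (5,2): turn R to N, flip to black, move to (4,2). |black|=4
Step 4: on WHITE (4,2): turn R to E, flip to black, move to (4,3). |black|=5
Step 5: on BLACK (4,3): turn L to N, flip to white, move to (3,3). |black|=4
Step 6: on WHITE (3,3): turn R to E, flip to black, move to (3,4). |black|=5
Step 7: on WHITE (3,4): turn R to S, flip to black, move to (4,4). |black|=6
Step 8: on WHITE (4,4): turn R to W, flip to black, move to (4,3). |black|=7
Step 9: on WHITE (4,3): turn R to N, flip to black, move to (3,3). |black|=8
Step 10: on BLACK (3,3): turn L to W, flip to white, move to (3,2). |black|=7
Step 11: on WHITE (3,2): turn R to N, flip to black, move to (2,2). |black|=8
Step 12: on WHITE (2,2): turn R to E, flip to black, move to (2,3). |black|=9
Step 13: on WHITE (2,3): turn R to S, flip to black, move to (3,3). |black|=10
Step 14: on WHITE (3,3): turn R to W, flip to black, move to (3,2). |black|=11
Step 15: on BLACK (3,2): turn L to S, flip to white, move to (4,2). |black|=10

Answer: BLACK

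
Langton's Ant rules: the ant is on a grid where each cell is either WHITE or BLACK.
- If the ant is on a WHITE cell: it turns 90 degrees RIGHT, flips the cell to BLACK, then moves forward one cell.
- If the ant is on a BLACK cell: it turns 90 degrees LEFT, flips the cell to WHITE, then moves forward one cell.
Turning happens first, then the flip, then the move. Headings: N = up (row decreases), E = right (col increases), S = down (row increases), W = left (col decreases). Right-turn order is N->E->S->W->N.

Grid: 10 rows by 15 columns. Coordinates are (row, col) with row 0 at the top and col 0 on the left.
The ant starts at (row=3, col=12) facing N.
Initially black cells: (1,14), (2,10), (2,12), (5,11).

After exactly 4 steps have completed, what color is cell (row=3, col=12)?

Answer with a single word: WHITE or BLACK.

Answer: BLACK

Derivation:
Step 1: on WHITE (3,12): turn R to E, flip to black, move to (3,13). |black|=5
Step 2: on WHITE (3,13): turn R to S, flip to black, move to (4,13). |black|=6
Step 3: on WHITE (4,13): turn R to W, flip to black, move to (4,12). |black|=7
Step 4: on WHITE (4,12): turn R to N, flip to black, move to (3,12). |black|=8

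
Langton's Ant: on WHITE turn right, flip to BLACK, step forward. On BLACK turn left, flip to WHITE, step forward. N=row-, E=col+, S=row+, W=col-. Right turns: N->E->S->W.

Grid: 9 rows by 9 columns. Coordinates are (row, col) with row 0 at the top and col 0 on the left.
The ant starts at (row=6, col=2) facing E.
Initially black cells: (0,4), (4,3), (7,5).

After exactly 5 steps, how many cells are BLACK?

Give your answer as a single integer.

Step 1: on WHITE (6,2): turn R to S, flip to black, move to (7,2). |black|=4
Step 2: on WHITE (7,2): turn R to W, flip to black, move to (7,1). |black|=5
Step 3: on WHITE (7,1): turn R to N, flip to black, move to (6,1). |black|=6
Step 4: on WHITE (6,1): turn R to E, flip to black, move to (6,2). |black|=7
Step 5: on BLACK (6,2): turn L to N, flip to white, move to (5,2). |black|=6

Answer: 6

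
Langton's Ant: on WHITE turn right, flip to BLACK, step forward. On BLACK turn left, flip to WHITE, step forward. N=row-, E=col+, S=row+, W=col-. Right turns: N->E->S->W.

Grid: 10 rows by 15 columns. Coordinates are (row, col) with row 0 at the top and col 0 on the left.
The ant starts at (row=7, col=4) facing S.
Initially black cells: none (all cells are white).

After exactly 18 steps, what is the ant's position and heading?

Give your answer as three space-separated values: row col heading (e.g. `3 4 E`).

Answer: 6 5 N

Derivation:
Step 1: on WHITE (7,4): turn R to W, flip to black, move to (7,3). |black|=1
Step 2: on WHITE (7,3): turn R to N, flip to black, move to (6,3). |black|=2
Step 3: on WHITE (6,3): turn R to E, flip to black, move to (6,4). |black|=3
Step 4: on WHITE (6,4): turn R to S, flip to black, move to (7,4). |black|=4
Step 5: on BLACK (7,4): turn L to E, flip to white, move to (7,5). |black|=3
Step 6: on WHITE (7,5): turn R to S, flip to black, move to (8,5). |black|=4
Step 7: on WHITE (8,5): turn R to W, flip to black, move to (8,4). |black|=5
Step 8: on WHITE (8,4): turn R to N, flip to black, move to (7,4). |black|=6
Step 9: on WHITE (7,4): turn R to E, flip to black, move to (7,5). |black|=7
Step 10: on BLACK (7,5): turn L to N, flip to white, move to (6,5). |black|=6
Step 11: on WHITE (6,5): turn R to E, flip to black, move to (6,6). |black|=7
Step 12: on WHITE (6,6): turn R to S, flip to black, move to (7,6). |black|=8
Step 13: on WHITE (7,6): turn R to W, flip to black, move to (7,5). |black|=9
Step 14: on WHITE (7,5): turn R to N, flip to black, move to (6,5). |black|=10
Step 15: on BLACK (6,5): turn L to W, flip to white, move to (6,4). |black|=9
Step 16: on BLACK (6,4): turn L to S, flip to white, move to (7,4). |black|=8
Step 17: on BLACK (7,4): turn L to E, flip to white, move to (7,5). |black|=7
Step 18: on BLACK (7,5): turn L to N, flip to white, move to (6,5). |black|=6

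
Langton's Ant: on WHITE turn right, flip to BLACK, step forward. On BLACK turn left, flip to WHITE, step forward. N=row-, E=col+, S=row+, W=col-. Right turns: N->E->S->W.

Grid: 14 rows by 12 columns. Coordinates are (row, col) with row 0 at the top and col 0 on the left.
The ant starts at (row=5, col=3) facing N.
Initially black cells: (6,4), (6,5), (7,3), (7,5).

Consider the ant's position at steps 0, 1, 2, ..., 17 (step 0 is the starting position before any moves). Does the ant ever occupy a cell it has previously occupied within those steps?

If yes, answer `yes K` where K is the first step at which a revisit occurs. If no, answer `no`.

Answer: yes 7

Derivation:
Step 1: on WHITE (5,3): turn R to E, flip to black, move to (5,4). |black|=5 — new cell
Step 2: on WHITE (5,4): turn R to S, flip to black, move to (6,4). |black|=6 — new cell
Step 3: on BLACK (6,4): turn L to E, flip to white, move to (6,5). |black|=5 — new cell
Step 4: on BLACK (6,5): turn L to N, flip to white, move to (5,5). |black|=4 — new cell
Step 5: on WHITE (5,5): turn R to E, flip to black, move to (5,6). |black|=5 — new cell
Step 6: on WHITE (5,6): turn R to S, flip to black, move to (6,6). |black|=6 — new cell
Step 7: on WHITE (6,6): turn R to W, flip to black, move to (6,5). |black|=7 — REVISIT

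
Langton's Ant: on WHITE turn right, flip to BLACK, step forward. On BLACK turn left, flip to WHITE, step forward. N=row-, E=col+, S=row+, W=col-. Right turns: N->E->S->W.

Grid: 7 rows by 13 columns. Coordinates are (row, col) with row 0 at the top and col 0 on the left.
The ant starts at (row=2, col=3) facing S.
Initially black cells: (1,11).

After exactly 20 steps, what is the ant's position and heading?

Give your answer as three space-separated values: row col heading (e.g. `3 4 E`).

Answer: 0 5 N

Derivation:
Step 1: on WHITE (2,3): turn R to W, flip to black, move to (2,2). |black|=2
Step 2: on WHITE (2,2): turn R to N, flip to black, move to (1,2). |black|=3
Step 3: on WHITE (1,2): turn R to E, flip to black, move to (1,3). |black|=4
Step 4: on WHITE (1,3): turn R to S, flip to black, move to (2,3). |black|=5
Step 5: on BLACK (2,3): turn L to E, flip to white, move to (2,4). |black|=4
Step 6: on WHITE (2,4): turn R to S, flip to black, move to (3,4). |black|=5
Step 7: on WHITE (3,4): turn R to W, flip to black, move to (3,3). |black|=6
Step 8: on WHITE (3,3): turn R to N, flip to black, move to (2,3). |black|=7
Step 9: on WHITE (2,3): turn R to E, flip to black, move to (2,4). |black|=8
Step 10: on BLACK (2,4): turn L to N, flip to white, move to (1,4). |black|=7
Step 11: on WHITE (1,4): turn R to E, flip to black, move to (1,5). |black|=8
Step 12: on WHITE (1,5): turn R to S, flip to black, move to (2,5). |black|=9
Step 13: on WHITE (2,5): turn R to W, flip to black, move to (2,4). |black|=10
Step 14: on WHITE (2,4): turn R to N, flip to black, move to (1,4). |black|=11
Step 15: on BLACK (1,4): turn L to W, flip to white, move to (1,3). |black|=10
Step 16: on BLACK (1,3): turn L to S, flip to white, move to (2,3). |black|=9
Step 17: on BLACK (2,3): turn L to E, flip to white, move to (2,4). |black|=8
Step 18: on BLACK (2,4): turn L to N, flip to white, move to (1,4). |black|=7
Step 19: on WHITE (1,4): turn R to E, flip to black, move to (1,5). |black|=8
Step 20: on BLACK (1,5): turn L to N, flip to white, move to (0,5). |black|=7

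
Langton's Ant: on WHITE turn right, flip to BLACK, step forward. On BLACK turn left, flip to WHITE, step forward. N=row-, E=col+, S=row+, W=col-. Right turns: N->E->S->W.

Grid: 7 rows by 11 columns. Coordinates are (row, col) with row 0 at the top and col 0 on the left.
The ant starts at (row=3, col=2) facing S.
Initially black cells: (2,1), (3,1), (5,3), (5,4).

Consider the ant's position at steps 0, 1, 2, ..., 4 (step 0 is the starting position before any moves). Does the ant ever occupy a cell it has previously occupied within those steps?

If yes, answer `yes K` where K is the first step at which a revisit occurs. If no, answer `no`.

Step 1: on WHITE (3,2): turn R to W, flip to black, move to (3,1). |black|=5 — new cell
Step 2: on BLACK (3,1): turn L to S, flip to white, move to (4,1). |black|=4 — new cell
Step 3: on WHITE (4,1): turn R to W, flip to black, move to (4,0). |black|=5 — new cell
Step 4: on WHITE (4,0): turn R to N, flip to black, move to (3,0). |black|=6 — new cell
No revisit within 4 steps.

Answer: no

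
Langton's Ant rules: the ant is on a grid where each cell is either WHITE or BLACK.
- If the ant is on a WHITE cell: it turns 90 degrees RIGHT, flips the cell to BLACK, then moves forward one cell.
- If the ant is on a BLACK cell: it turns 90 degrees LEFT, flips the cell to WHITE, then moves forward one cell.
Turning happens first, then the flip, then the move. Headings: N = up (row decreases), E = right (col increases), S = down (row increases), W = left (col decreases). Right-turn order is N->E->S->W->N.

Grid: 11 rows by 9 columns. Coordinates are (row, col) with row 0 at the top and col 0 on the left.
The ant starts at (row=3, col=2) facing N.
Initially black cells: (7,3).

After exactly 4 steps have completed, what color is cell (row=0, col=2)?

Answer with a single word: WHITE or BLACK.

Answer: WHITE

Derivation:
Step 1: on WHITE (3,2): turn R to E, flip to black, move to (3,3). |black|=2
Step 2: on WHITE (3,3): turn R to S, flip to black, move to (4,3). |black|=3
Step 3: on WHITE (4,3): turn R to W, flip to black, move to (4,2). |black|=4
Step 4: on WHITE (4,2): turn R to N, flip to black, move to (3,2). |black|=5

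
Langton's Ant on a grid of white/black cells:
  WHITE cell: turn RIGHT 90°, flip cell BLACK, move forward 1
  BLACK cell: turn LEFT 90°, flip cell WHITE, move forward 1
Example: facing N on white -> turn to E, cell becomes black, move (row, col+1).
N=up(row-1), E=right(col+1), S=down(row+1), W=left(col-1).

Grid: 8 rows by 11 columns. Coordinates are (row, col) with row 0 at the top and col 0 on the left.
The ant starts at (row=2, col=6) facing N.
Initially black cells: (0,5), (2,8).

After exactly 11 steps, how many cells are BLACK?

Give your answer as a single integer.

Answer: 9

Derivation:
Step 1: on WHITE (2,6): turn R to E, flip to black, move to (2,7). |black|=3
Step 2: on WHITE (2,7): turn R to S, flip to black, move to (3,7). |black|=4
Step 3: on WHITE (3,7): turn R to W, flip to black, move to (3,6). |black|=5
Step 4: on WHITE (3,6): turn R to N, flip to black, move to (2,6). |black|=6
Step 5: on BLACK (2,6): turn L to W, flip to white, move to (2,5). |black|=5
Step 6: on WHITE (2,5): turn R to N, flip to black, move to (1,5). |black|=6
Step 7: on WHITE (1,5): turn R to E, flip to black, move to (1,6). |black|=7
Step 8: on WHITE (1,6): turn R to S, flip to black, move to (2,6). |black|=8
Step 9: on WHITE (2,6): turn R to W, flip to black, move to (2,5). |black|=9
Step 10: on BLACK (2,5): turn L to S, flip to white, move to (3,5). |black|=8
Step 11: on WHITE (3,5): turn R to W, flip to black, move to (3,4). |black|=9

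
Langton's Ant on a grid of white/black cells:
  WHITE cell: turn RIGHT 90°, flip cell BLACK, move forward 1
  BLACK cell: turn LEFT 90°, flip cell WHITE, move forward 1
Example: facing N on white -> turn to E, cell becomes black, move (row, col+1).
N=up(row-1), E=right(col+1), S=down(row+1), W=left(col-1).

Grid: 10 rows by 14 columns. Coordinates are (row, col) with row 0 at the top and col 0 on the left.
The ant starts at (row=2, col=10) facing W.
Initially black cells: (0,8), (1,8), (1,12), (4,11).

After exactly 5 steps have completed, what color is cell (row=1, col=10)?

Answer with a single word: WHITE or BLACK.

Step 1: on WHITE (2,10): turn R to N, flip to black, move to (1,10). |black|=5
Step 2: on WHITE (1,10): turn R to E, flip to black, move to (1,11). |black|=6
Step 3: on WHITE (1,11): turn R to S, flip to black, move to (2,11). |black|=7
Step 4: on WHITE (2,11): turn R to W, flip to black, move to (2,10). |black|=8
Step 5: on BLACK (2,10): turn L to S, flip to white, move to (3,10). |black|=7

Answer: BLACK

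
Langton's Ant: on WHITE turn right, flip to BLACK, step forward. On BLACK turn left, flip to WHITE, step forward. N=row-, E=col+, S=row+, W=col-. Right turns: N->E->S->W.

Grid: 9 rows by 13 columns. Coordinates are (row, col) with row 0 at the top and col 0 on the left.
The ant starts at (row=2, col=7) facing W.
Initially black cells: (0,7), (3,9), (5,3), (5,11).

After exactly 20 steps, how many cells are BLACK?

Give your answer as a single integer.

Step 1: on WHITE (2,7): turn R to N, flip to black, move to (1,7). |black|=5
Step 2: on WHITE (1,7): turn R to E, flip to black, move to (1,8). |black|=6
Step 3: on WHITE (1,8): turn R to S, flip to black, move to (2,8). |black|=7
Step 4: on WHITE (2,8): turn R to W, flip to black, move to (2,7). |black|=8
Step 5: on BLACK (2,7): turn L to S, flip to white, move to (3,7). |black|=7
Step 6: on WHITE (3,7): turn R to W, flip to black, move to (3,6). |black|=8
Step 7: on WHITE (3,6): turn R to N, flip to black, move to (2,6). |black|=9
Step 8: on WHITE (2,6): turn R to E, flip to black, move to (2,7). |black|=10
Step 9: on WHITE (2,7): turn R to S, flip to black, move to (3,7). |black|=11
Step 10: on BLACK (3,7): turn L to E, flip to white, move to (3,8). |black|=10
Step 11: on WHITE (3,8): turn R to S, flip to black, move to (4,8). |black|=11
Step 12: on WHITE (4,8): turn R to W, flip to black, move to (4,7). |black|=12
Step 13: on WHITE (4,7): turn R to N, flip to black, move to (3,7). |black|=13
Step 14: on WHITE (3,7): turn R to E, flip to black, move to (3,8). |black|=14
Step 15: on BLACK (3,8): turn L to N, flip to white, move to (2,8). |black|=13
Step 16: on BLACK (2,8): turn L to W, flip to white, move to (2,7). |black|=12
Step 17: on BLACK (2,7): turn L to S, flip to white, move to (3,7). |black|=11
Step 18: on BLACK (3,7): turn L to E, flip to white, move to (3,8). |black|=10
Step 19: on WHITE (3,8): turn R to S, flip to black, move to (4,8). |black|=11
Step 20: on BLACK (4,8): turn L to E, flip to white, move to (4,9). |black|=10

Answer: 10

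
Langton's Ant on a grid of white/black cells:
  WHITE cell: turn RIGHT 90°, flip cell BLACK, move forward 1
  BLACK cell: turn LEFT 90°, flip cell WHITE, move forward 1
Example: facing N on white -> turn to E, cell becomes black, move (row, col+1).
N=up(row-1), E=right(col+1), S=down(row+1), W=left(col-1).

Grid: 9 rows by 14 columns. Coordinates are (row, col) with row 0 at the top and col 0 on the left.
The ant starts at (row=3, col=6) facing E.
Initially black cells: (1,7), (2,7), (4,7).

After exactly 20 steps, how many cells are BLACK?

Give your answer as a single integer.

Step 1: on WHITE (3,6): turn R to S, flip to black, move to (4,6). |black|=4
Step 2: on WHITE (4,6): turn R to W, flip to black, move to (4,5). |black|=5
Step 3: on WHITE (4,5): turn R to N, flip to black, move to (3,5). |black|=6
Step 4: on WHITE (3,5): turn R to E, flip to black, move to (3,6). |black|=7
Step 5: on BLACK (3,6): turn L to N, flip to white, move to (2,6). |black|=6
Step 6: on WHITE (2,6): turn R to E, flip to black, move to (2,7). |black|=7
Step 7: on BLACK (2,7): turn L to N, flip to white, move to (1,7). |black|=6
Step 8: on BLACK (1,7): turn L to W, flip to white, move to (1,6). |black|=5
Step 9: on WHITE (1,6): turn R to N, flip to black, move to (0,6). |black|=6
Step 10: on WHITE (0,6): turn R to E, flip to black, move to (0,7). |black|=7
Step 11: on WHITE (0,7): turn R to S, flip to black, move to (1,7). |black|=8
Step 12: on WHITE (1,7): turn R to W, flip to black, move to (1,6). |black|=9
Step 13: on BLACK (1,6): turn L to S, flip to white, move to (2,6). |black|=8
Step 14: on BLACK (2,6): turn L to E, flip to white, move to (2,7). |black|=7
Step 15: on WHITE (2,7): turn R to S, flip to black, move to (3,7). |black|=8
Step 16: on WHITE (3,7): turn R to W, flip to black, move to (3,6). |black|=9
Step 17: on WHITE (3,6): turn R to N, flip to black, move to (2,6). |black|=10
Step 18: on WHITE (2,6): turn R to E, flip to black, move to (2,7). |black|=11
Step 19: on BLACK (2,7): turn L to N, flip to white, move to (1,7). |black|=10
Step 20: on BLACK (1,7): turn L to W, flip to white, move to (1,6). |black|=9

Answer: 9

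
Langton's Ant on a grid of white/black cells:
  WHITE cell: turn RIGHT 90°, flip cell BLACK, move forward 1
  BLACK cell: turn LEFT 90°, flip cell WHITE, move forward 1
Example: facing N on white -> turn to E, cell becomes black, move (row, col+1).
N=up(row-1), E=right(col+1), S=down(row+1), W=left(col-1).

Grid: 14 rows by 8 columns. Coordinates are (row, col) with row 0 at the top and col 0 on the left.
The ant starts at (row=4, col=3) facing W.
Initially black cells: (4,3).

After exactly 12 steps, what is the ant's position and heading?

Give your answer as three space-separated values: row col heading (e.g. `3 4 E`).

Step 1: on BLACK (4,3): turn L to S, flip to white, move to (5,3). |black|=0
Step 2: on WHITE (5,3): turn R to W, flip to black, move to (5,2). |black|=1
Step 3: on WHITE (5,2): turn R to N, flip to black, move to (4,2). |black|=2
Step 4: on WHITE (4,2): turn R to E, flip to black, move to (4,3). |black|=3
Step 5: on WHITE (4,3): turn R to S, flip to black, move to (5,3). |black|=4
Step 6: on BLACK (5,3): turn L to E, flip to white, move to (5,4). |black|=3
Step 7: on WHITE (5,4): turn R to S, flip to black, move to (6,4). |black|=4
Step 8: on WHITE (6,4): turn R to W, flip to black, move to (6,3). |black|=5
Step 9: on WHITE (6,3): turn R to N, flip to black, move to (5,3). |black|=6
Step 10: on WHITE (5,3): turn R to E, flip to black, move to (5,4). |black|=7
Step 11: on BLACK (5,4): turn L to N, flip to white, move to (4,4). |black|=6
Step 12: on WHITE (4,4): turn R to E, flip to black, move to (4,5). |black|=7

Answer: 4 5 E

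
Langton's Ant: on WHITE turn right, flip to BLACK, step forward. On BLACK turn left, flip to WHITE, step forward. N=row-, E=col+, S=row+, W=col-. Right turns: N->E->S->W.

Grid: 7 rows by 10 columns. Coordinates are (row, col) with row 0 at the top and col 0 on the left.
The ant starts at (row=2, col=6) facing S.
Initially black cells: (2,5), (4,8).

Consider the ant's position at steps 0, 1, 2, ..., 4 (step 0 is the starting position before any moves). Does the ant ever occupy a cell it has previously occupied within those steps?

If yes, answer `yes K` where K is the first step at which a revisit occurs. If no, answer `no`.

Answer: no

Derivation:
Step 1: on WHITE (2,6): turn R to W, flip to black, move to (2,5). |black|=3 — new cell
Step 2: on BLACK (2,5): turn L to S, flip to white, move to (3,5). |black|=2 — new cell
Step 3: on WHITE (3,5): turn R to W, flip to black, move to (3,4). |black|=3 — new cell
Step 4: on WHITE (3,4): turn R to N, flip to black, move to (2,4). |black|=4 — new cell
No revisit within 4 steps.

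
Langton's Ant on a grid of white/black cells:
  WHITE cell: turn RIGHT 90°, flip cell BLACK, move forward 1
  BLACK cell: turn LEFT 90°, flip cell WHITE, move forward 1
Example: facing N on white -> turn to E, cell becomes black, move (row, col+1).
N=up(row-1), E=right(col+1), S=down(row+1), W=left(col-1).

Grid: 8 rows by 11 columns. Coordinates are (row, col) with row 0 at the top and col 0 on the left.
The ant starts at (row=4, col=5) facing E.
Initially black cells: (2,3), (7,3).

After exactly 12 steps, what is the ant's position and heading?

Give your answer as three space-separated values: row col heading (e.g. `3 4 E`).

Step 1: on WHITE (4,5): turn R to S, flip to black, move to (5,5). |black|=3
Step 2: on WHITE (5,5): turn R to W, flip to black, move to (5,4). |black|=4
Step 3: on WHITE (5,4): turn R to N, flip to black, move to (4,4). |black|=5
Step 4: on WHITE (4,4): turn R to E, flip to black, move to (4,5). |black|=6
Step 5: on BLACK (4,5): turn L to N, flip to white, move to (3,5). |black|=5
Step 6: on WHITE (3,5): turn R to E, flip to black, move to (3,6). |black|=6
Step 7: on WHITE (3,6): turn R to S, flip to black, move to (4,6). |black|=7
Step 8: on WHITE (4,6): turn R to W, flip to black, move to (4,5). |black|=8
Step 9: on WHITE (4,5): turn R to N, flip to black, move to (3,5). |black|=9
Step 10: on BLACK (3,5): turn L to W, flip to white, move to (3,4). |black|=8
Step 11: on WHITE (3,4): turn R to N, flip to black, move to (2,4). |black|=9
Step 12: on WHITE (2,4): turn R to E, flip to black, move to (2,5). |black|=10

Answer: 2 5 E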